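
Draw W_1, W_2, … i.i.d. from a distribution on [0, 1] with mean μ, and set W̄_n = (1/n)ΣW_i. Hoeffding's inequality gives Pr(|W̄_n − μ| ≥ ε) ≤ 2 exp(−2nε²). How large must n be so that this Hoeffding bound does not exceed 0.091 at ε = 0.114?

Require 2·exp(−2nε²) ≤ 0.091, i.e. 2nε² ≥ ln(2/0.091) = 3.090043.
So n ≥ 3.090043 / (2·0.114²) = 118.884.
The smallest integer n is 119.

119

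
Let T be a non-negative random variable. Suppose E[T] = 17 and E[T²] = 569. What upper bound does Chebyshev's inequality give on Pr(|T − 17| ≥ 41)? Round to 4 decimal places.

0.1666

Var(T) = E[T²] − (E[T])² = 569 − 289 = 280.
Chebyshev's inequality: Pr(|T − μ| ≥ t) ≤ Var(T)/t² = 280/1681 = 0.1666.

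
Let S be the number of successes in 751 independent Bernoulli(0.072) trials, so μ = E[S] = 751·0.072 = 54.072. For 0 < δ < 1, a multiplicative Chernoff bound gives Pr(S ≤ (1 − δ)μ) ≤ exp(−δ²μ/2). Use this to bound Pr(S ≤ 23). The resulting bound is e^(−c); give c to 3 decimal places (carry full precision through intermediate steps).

Write 23 = (1 − δ)μ, so δ = 1 − 23/54.072 = 0.5746412…
Then the exponent is δ²μ/2 = (μ − 23)²/(2μ) = 8.927626.

8.928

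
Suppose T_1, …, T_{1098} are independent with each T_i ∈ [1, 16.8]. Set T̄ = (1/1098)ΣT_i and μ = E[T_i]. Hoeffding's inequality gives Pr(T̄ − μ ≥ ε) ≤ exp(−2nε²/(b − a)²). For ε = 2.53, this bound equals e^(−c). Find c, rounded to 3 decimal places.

56.307

c = 2nε²/(b − a)² = 2·1098·2.53² / 15.8² = 56.3066.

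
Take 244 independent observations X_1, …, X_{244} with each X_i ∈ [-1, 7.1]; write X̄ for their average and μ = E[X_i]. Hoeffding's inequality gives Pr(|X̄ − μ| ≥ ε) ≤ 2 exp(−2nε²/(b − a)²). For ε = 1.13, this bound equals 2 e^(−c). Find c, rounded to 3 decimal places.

c = 2nε²/(b − a)² = 2·244·1.13² / 8.1² = 9.4974.

9.497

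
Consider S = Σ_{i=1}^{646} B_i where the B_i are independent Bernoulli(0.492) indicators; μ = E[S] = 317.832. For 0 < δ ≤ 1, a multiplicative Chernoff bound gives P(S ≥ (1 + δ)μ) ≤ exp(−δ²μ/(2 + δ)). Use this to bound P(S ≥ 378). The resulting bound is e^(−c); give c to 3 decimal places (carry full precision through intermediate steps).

5.203

Write 378 = (1 + δ)μ, so δ = 378/317.832 − 1 = 0.1893076…
Then the exponent is δ²μ/(2 + δ) = (378 − μ)² / (μ·(2 + δ)) = 5.202676.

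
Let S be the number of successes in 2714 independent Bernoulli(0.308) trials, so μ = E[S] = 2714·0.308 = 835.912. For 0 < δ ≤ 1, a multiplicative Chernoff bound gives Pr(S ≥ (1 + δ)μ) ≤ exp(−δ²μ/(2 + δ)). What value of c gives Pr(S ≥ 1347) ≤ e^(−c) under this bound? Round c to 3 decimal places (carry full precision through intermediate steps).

Write 1347 = (1 + δ)μ, so δ = 1347/835.912 − 1 = 0.6114136…
Then the exponent is δ²μ/(2 + δ) = (1347 − μ)² / (μ·(2 + δ)) = 119.661692.

119.662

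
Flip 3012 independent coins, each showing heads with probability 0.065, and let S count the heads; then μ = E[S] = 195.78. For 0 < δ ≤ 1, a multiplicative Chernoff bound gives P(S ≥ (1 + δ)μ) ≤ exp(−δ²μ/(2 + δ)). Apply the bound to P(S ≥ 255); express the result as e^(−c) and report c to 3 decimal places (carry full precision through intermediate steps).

Write 255 = (1 + δ)μ, so δ = 255/195.78 − 1 = 0.3024824…
Then the exponent is δ²μ/(2 + δ) = (255 − μ)² / (μ·(2 + δ)) = 7.779867.

7.780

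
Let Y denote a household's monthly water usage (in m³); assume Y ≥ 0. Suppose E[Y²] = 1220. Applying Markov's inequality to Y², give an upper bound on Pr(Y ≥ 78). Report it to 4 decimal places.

Since Y ≥ 0, the event {Y ≥ 78} is the same as {Y² ≥ 6084}.
Markov's inequality applied to Y² gives Pr(Y² ≥ 6084) ≤ E[Y²]/6084 = 1220/6084 = 0.2005.

0.2005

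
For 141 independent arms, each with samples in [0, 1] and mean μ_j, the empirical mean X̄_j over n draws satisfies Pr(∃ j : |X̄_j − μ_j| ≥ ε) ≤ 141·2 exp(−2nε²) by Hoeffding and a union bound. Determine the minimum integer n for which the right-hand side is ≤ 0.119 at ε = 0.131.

Need 2·141·exp(−2nε²) ≤ 0.119, i.e. exp(−2nε²) ≤ 0.119/282.
So 2nε² ≥ ln(282/0.119) = 7.770539.
Hence n ≥ 7.770539/(2·0.131²) = 226.401.
The smallest integer n is 227.

227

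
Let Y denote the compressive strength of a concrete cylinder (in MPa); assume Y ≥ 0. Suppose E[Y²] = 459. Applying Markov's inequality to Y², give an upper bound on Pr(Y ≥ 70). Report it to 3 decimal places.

0.094

Since Y ≥ 0, the event {Y ≥ 70} is the same as {Y² ≥ 4900}.
Markov's inequality applied to Y² gives Pr(Y² ≥ 4900) ≤ E[Y²]/4900 = 459/4900 = 0.0937.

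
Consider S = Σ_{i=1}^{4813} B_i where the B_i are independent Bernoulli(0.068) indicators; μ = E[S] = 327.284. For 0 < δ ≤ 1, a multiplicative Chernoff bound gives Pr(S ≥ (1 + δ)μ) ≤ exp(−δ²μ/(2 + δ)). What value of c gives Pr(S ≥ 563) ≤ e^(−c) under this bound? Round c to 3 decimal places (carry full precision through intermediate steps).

62.409

Write 563 = (1 + δ)μ, so δ = 563/327.284 − 1 = 0.7202185…
Then the exponent is δ²μ/(2 + δ) = (563 − μ)² / (μ·(2 + δ)) = 62.409335.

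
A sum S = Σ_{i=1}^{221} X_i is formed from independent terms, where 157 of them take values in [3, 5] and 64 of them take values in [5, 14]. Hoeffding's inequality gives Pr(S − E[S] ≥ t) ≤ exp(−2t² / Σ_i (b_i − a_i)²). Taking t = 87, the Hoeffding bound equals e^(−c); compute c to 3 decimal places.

Σ(b_i − a_i)² = 157·2² + 64·9² = 5812.
c = 2t² / 5812 = 2·87² / 5812 = 2.6046.

2.605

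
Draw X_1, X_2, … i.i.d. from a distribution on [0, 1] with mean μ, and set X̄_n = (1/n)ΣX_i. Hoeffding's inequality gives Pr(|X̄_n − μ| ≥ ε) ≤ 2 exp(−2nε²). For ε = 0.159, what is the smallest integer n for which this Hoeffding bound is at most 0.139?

Require 2·exp(−2nε²) ≤ 0.139, i.e. 2nε² ≥ ln(2/0.139) = 2.666429.
So n ≥ 2.666429 / (2·0.159²) = 52.736.
The smallest integer n is 53.

53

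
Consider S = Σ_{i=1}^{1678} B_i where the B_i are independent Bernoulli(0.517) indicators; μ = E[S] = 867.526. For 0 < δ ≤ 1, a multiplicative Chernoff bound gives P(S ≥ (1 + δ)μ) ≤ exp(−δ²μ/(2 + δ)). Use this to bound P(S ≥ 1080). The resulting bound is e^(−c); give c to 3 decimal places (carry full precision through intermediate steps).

23.181

Write 1080 = (1 + δ)μ, so δ = 1080/867.526 − 1 = 0.2449195…
Then the exponent is δ²μ/(2 + δ) = (1080 − μ)² / (μ·(2 + δ)) = 23.180795.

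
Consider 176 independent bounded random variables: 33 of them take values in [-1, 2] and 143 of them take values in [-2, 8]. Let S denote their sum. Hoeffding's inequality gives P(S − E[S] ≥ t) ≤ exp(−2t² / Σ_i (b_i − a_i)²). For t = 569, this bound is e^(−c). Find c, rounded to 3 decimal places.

Σ(b_i − a_i)² = 33·3² + 143·10² = 14597.
c = 2t² / 14597 = 2·569² / 14597 = 44.3599.

44.360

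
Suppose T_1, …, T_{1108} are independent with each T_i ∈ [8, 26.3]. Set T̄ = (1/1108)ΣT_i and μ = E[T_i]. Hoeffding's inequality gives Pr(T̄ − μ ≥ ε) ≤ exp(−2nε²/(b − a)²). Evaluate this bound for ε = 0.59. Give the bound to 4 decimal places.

Exponent: 2nε²/(b − a)² = 2·1108·0.59² / 18.3² = 2.30341.
Bound = exp(−2.30341) = 0.09992.

0.0999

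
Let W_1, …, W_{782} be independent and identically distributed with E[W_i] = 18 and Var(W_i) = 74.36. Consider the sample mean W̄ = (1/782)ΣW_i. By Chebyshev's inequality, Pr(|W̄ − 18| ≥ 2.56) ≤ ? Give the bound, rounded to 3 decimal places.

Var(W̄) = Var(W_i)/n = 74.36/782 = 0.09509.
Chebyshev: Pr(|W̄ − 18| ≥ 2.56) ≤ Var(W̄)/(2.56)² = 74.36/(782·2.56²) = 0.0145.

0.015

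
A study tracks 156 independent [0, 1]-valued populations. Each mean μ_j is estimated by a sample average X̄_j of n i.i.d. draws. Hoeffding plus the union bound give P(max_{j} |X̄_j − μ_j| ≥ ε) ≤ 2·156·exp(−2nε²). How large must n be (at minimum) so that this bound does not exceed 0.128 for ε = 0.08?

Need 2·156·exp(−2nε²) ≤ 0.128, i.e. exp(−2nε²) ≤ 0.128/312.
So 2nε² ≥ ln(312/0.128) = 7.798728.
Hence n ≥ 7.798728/(2·0.08²) = 609.276.
The smallest integer n is 610.

610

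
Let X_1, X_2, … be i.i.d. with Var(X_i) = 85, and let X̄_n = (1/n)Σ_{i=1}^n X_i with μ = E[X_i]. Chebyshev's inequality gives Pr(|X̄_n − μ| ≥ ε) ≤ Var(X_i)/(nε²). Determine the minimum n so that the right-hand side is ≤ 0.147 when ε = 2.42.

99

Require 85/(n·2.42²) ≤ 0.147, i.e. n ≥ 85/(0.147·2.42²) = 98.735.
The smallest integer n is 99.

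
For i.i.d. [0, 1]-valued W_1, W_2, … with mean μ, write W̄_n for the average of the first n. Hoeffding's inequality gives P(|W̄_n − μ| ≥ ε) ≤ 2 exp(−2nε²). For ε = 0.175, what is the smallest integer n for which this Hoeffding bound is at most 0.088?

51

Require 2·exp(−2nε²) ≤ 0.088, i.e. 2nε² ≥ ln(2/0.088) = 3.123566.
So n ≥ 3.123566 / (2·0.175²) = 50.997.
The smallest integer n is 51.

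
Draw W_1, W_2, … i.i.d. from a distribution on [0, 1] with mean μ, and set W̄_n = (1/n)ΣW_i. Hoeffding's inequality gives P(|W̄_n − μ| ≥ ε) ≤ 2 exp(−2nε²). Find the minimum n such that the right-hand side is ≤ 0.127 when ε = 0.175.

46

Require 2·exp(−2nε²) ≤ 0.127, i.e. 2nε² ≥ ln(2/0.127) = 2.756715.
So n ≥ 2.756715 / (2·0.175²) = 45.008.
The smallest integer n is 46.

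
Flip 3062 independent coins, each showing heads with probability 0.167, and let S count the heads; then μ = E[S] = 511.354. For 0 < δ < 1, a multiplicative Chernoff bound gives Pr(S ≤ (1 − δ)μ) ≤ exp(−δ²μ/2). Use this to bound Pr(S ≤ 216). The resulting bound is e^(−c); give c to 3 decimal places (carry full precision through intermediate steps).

Write 216 = (1 − δ)μ, so δ = 1 − 216/511.354 = 0.577592…
Then the exponent is δ²μ/2 = (μ − 216)²/(2μ) = 85.297060.

85.297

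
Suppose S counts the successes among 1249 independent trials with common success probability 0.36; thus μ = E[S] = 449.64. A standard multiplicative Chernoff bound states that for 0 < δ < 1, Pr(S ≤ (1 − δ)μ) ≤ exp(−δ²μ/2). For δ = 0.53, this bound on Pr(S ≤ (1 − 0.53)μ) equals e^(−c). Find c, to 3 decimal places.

63.152

c = δ²μ/2 = 0.53²·449.64/2 = 63.1519.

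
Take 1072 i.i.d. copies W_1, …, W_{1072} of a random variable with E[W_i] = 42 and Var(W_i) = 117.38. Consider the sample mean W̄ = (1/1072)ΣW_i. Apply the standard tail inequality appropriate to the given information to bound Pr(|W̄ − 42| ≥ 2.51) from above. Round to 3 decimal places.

With mean and variance of each term known, Chebyshev's inequality bounds the deviation of the sum (or sample mean).
Var(W̄) = Var(W_i)/n = 117.38/1072 = 0.1095.
Chebyshev: Pr(|W̄ − 42| ≥ 2.51) ≤ Var(W̄)/(2.51)² = 117.38/(1072·2.51²) = 0.0174.

0.017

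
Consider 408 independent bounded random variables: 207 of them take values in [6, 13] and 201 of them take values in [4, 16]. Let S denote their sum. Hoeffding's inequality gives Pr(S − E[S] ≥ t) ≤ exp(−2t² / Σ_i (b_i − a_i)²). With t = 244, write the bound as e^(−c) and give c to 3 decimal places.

Σ(b_i − a_i)² = 207·7² + 201·12² = 39087.
c = 2t² / 39087 = 2·244² / 39087 = 3.0463.

3.046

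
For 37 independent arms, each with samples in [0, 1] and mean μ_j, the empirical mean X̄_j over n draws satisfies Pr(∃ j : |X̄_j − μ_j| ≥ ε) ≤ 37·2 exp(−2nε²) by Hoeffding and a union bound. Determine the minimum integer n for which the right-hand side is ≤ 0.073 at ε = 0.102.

Need 2·37·exp(−2nε²) ≤ 0.073, i.e. exp(−2nε²) ≤ 0.073/74.
So 2nε² ≥ ln(74/0.073) = 6.921361.
Hence n ≥ 6.921361/(2·0.102²) = 332.630.
The smallest integer n is 333.

333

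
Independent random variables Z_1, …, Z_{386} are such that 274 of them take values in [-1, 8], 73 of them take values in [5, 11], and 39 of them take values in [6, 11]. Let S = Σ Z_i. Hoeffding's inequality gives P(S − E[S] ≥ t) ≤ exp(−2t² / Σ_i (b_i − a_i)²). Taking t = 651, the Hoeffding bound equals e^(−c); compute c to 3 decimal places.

32.857

Σ(b_i − a_i)² = 274·9² + 73·6² + 39·5² = 25797.
c = 2t² / 25797 = 2·651² / 25797 = 32.8566.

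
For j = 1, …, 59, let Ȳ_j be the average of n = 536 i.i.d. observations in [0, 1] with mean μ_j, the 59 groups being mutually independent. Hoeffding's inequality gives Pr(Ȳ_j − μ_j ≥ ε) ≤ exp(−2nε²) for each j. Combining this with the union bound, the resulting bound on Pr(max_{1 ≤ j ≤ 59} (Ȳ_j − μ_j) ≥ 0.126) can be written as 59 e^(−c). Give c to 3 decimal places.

17.019

Union bound over the 59 events: Pr(max_{1 ≤ j ≤ 59} (Ȳ_j − μ_j) ≥ 0.126) ≤ 59·exp(−2nε²) = 59 exp(−2·536·0.126²).
So c = 2·536·0.126² = 17.0191.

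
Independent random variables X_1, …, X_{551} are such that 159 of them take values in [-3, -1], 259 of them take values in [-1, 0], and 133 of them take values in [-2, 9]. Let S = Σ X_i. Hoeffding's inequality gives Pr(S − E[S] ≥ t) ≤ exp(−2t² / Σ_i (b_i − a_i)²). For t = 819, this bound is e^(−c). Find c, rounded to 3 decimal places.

78.969

Σ(b_i − a_i)² = 159·2² + 259·1² + 133·11² = 16988.
c = 2t² / 16988 = 2·819² / 16988 = 78.9688.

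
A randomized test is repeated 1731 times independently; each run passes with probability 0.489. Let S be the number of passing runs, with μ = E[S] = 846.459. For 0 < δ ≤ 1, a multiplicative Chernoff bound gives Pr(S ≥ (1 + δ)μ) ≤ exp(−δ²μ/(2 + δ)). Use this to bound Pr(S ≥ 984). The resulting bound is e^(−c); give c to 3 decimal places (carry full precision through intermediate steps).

Write 984 = (1 + δ)μ, so δ = 984/846.459 − 1 = 0.1624899…
Then the exponent is δ²μ/(2 + δ) = (984 − μ)² / (μ·(2 + δ)) = 10.334854.

10.335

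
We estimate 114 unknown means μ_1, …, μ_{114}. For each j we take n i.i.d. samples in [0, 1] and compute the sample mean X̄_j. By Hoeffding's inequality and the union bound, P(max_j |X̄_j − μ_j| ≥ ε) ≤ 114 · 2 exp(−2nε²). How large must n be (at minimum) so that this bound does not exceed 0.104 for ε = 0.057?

1184

Need 2·114·exp(−2nε²) ≤ 0.104, i.e. exp(−2nε²) ≤ 0.104/228.
So 2nε² ≥ ln(228/0.104) = 7.692710.
Hence n ≥ 7.692710/(2·0.057²) = 1183.858.
The smallest integer n is 1184.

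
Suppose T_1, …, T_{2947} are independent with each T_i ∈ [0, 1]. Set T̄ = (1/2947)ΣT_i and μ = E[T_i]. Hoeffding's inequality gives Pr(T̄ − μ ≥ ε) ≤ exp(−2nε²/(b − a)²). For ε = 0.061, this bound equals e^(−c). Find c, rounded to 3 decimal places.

c = 2nε²/(b − a)² = 2·2947·0.061² / 1² = 21.9316.

21.932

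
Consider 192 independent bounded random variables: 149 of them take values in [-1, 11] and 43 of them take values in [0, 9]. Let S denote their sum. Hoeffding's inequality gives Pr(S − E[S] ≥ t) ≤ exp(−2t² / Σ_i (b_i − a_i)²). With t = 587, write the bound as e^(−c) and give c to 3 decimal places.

Σ(b_i − a_i)² = 149·12² + 43·9² = 24939.
c = 2t² / 24939 = 2·587² / 24939 = 27.6329.

27.633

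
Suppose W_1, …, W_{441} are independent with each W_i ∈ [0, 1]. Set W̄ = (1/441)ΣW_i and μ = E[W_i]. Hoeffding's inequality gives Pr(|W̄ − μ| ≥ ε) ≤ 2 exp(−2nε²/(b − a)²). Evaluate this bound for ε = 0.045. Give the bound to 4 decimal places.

Exponent: 2nε²/(b − a)² = 2·441·0.045² / 1² = 1.78605.
Bound = 2·exp(−1.78605) = 0.33524.

0.3352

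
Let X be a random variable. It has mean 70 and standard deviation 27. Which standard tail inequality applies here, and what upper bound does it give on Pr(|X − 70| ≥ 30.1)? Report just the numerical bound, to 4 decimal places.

0.8046

Mean and variance are known, so Chebyshev's inequality applies.
Chebyshev: Pr(|X − μ| ≥ t) ≤ Var(X)/t².
Var(X) = σ² = 27² = 729.
Bound = 729 / 906.01 = 0.8046.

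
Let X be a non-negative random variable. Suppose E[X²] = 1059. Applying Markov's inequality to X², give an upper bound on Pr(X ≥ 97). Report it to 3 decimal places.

0.113

Since X ≥ 0, the event {X ≥ 97} is the same as {X² ≥ 9409}.
Markov's inequality applied to X² gives Pr(X² ≥ 9409) ≤ E[X²]/9409 = 1059/9409 = 0.1126.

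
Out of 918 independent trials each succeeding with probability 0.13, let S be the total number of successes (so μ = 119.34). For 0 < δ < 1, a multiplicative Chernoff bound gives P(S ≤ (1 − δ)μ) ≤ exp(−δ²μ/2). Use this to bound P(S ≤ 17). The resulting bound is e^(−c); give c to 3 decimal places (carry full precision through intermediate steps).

Write 17 = (1 − δ)μ, so δ = 1 − 17/119.34 = 0.8575499…
Then the exponent is δ²μ/2 = (μ − 17)²/(2μ) = 43.880826.

43.881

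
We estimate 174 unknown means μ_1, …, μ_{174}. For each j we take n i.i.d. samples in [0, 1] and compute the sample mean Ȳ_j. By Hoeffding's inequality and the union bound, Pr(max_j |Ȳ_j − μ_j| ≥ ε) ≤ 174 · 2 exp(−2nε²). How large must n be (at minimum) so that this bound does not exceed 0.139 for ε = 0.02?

9782

Need 2·174·exp(−2nε²) ≤ 0.139, i.e. exp(−2nε²) ≤ 0.139/348.
So 2nε² ≥ ln(348/0.139) = 7.825484.
Hence n ≥ 7.825484/(2·0.02²) = 9781.855.
The smallest integer n is 9782.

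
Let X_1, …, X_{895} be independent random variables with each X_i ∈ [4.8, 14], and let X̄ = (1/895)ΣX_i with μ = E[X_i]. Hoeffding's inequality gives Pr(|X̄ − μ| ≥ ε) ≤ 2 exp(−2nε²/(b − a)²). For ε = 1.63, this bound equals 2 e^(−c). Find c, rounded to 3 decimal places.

56.189

c = 2nε²/(b − a)² = 2·895·1.63² / 9.2² = 56.1892.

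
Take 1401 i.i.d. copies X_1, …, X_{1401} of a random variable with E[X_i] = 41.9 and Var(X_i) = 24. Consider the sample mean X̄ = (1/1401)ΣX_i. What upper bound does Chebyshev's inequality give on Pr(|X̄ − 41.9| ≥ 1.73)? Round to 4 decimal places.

0.0057

Var(X̄) = Var(X_i)/n = 24/1401 = 0.017131.
Chebyshev: Pr(|X̄ − 41.9| ≥ 1.73) ≤ Var(X̄)/(1.73)² = 24/(1401·1.73²) = 0.0057.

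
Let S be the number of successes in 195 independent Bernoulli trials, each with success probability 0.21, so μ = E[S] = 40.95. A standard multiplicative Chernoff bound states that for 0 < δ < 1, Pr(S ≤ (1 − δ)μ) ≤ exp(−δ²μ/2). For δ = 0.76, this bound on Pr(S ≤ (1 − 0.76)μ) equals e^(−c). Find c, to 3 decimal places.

c = δ²μ/2 = 0.76²·40.95/2 = 11.8264.

11.826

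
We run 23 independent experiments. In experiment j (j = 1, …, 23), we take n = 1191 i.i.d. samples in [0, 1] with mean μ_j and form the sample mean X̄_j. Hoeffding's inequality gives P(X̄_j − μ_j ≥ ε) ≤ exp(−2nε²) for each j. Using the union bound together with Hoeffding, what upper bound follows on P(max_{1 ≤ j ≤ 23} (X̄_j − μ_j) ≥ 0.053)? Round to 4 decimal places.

Per-experiment Hoeffding bound: exp(−2·1191·0.053²) = exp(−6.69104) = 0.001242.
Union bound over 23 events: 23·0.001242 = 0.02857.

0.0286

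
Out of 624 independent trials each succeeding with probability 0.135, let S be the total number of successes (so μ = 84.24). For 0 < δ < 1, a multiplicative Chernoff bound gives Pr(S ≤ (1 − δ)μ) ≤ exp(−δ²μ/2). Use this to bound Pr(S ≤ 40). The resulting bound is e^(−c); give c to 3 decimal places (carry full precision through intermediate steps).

Write 40 = (1 − δ)μ, so δ = 1 − 40/84.24 = 0.5251662…
Then the exponent is δ²μ/2 = (μ − 40)²/(2μ) = 11.616676.

11.617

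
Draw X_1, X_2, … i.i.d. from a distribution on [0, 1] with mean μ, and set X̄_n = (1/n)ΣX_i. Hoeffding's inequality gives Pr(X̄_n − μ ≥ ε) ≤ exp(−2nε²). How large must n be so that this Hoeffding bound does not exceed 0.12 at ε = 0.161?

41

Require exp(−2nε²) ≤ 0.12, i.e. 2nε² ≥ ln(1/0.12) = 2.120264.
So n ≥ 2.120264 / (2·0.161²) = 40.899.
The smallest integer n is 41.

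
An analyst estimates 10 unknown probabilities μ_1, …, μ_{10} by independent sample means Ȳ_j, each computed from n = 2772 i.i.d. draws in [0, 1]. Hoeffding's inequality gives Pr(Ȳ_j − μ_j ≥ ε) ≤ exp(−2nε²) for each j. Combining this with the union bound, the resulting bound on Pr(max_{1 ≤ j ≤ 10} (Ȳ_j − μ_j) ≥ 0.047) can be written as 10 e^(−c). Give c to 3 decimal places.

Union bound over the 10 events: Pr(max_{1 ≤ j ≤ 10} (Ȳ_j − μ_j) ≥ 0.047) ≤ 10·exp(−2nε²) = 10 exp(−2·2772·0.047²).
So c = 2·2772·0.047² = 12.2467.

12.247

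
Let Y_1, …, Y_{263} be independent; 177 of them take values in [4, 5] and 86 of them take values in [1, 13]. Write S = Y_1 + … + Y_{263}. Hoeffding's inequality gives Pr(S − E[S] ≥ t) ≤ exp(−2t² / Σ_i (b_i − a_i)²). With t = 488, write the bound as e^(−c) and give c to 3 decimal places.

Σ(b_i − a_i)² = 177·1² + 86·12² = 12561.
c = 2t² / 12561 = 2·488² / 12561 = 37.9180.

37.918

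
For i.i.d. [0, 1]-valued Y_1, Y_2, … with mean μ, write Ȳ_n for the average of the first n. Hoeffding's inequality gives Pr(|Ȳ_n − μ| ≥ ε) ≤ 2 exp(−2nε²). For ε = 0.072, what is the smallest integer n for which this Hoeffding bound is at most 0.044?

369

Require 2·exp(−2nε²) ≤ 0.044, i.e. 2nε² ≥ ln(2/0.044) = 3.816713.
So n ≥ 3.816713 / (2·0.072²) = 368.124.
The smallest integer n is 369.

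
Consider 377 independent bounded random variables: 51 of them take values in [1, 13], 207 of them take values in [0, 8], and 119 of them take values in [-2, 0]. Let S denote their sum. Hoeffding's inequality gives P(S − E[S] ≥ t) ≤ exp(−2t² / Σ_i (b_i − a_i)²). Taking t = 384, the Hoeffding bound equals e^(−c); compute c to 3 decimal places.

Σ(b_i − a_i)² = 51·12² + 207·8² + 119·2² = 21068.
c = 2t² / 21068 = 2·384² / 21068 = 13.9981.

13.998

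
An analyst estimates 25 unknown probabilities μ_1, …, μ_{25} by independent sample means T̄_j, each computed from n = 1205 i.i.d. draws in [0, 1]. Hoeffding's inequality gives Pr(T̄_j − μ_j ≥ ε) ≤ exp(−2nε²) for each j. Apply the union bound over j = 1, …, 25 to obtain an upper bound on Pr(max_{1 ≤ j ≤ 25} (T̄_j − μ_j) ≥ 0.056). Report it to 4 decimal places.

Per-experiment Hoeffding bound: exp(−2·1205·0.056²) = exp(−7.55776) = 0.00052204.
Union bound over 25 events: 25·0.00052204 = 0.01305.

0.0131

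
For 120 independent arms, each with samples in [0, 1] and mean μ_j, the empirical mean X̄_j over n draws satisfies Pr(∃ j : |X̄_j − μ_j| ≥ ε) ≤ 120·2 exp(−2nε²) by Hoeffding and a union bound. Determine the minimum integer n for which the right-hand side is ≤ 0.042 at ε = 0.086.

Need 2·120·exp(−2nε²) ≤ 0.042, i.e. exp(−2nε²) ≤ 0.042/240.
So 2nε² ≥ ln(240/0.042) = 8.650725.
Hence n ≥ 8.650725/(2·0.086²) = 584.825.
The smallest integer n is 585.

585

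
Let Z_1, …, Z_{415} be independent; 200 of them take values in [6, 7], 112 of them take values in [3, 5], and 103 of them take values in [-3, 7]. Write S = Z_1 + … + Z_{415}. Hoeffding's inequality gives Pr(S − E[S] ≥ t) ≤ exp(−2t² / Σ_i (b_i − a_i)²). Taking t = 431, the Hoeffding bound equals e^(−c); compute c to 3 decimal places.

Σ(b_i − a_i)² = 200·1² + 112·2² + 103·10² = 10948.
c = 2t² / 10948 = 2·431² / 10948 = 33.9351.

33.935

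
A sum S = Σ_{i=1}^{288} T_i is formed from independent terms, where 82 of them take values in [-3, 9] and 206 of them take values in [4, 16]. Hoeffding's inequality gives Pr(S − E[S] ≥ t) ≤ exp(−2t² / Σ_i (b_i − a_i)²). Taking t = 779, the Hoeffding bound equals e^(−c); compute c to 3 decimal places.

Σ(b_i − a_i)² = 82·12² + 206·12² = 41472.
c = 2t² / 41472 = 2·779² / 41472 = 29.2651.

29.265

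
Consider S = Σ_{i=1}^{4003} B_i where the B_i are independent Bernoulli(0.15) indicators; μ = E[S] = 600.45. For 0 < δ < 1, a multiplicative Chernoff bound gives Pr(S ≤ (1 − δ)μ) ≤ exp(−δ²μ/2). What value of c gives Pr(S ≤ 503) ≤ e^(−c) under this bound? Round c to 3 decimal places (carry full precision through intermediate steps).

Write 503 = (1 − δ)μ, so δ = 1 − 503/600.45 = 0.1622949…
Then the exponent is δ²μ/2 = (μ − 503)²/(2μ) = 7.907821.

7.908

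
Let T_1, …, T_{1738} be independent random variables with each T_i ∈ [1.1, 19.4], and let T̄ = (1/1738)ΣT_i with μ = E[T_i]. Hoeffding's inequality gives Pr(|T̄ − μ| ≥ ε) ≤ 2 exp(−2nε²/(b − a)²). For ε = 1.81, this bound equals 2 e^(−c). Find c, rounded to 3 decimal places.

34.004

c = 2nε²/(b − a)² = 2·1738·1.81² / 18.3² = 34.0044.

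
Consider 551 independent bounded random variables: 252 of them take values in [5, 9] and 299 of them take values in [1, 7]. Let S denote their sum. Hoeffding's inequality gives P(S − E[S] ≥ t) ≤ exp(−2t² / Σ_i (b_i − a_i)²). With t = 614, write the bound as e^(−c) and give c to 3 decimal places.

Σ(b_i − a_i)² = 252·4² + 299·6² = 14796.
c = 2t² / 14796 = 2·614² / 14796 = 50.9592.

50.959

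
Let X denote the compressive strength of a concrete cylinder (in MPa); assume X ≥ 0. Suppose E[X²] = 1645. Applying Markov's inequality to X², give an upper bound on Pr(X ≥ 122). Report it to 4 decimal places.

0.1105

Since X ≥ 0, the event {X ≥ 122} is the same as {X² ≥ 14884}.
Markov's inequality applied to X² gives Pr(X² ≥ 14884) ≤ E[X²]/14884 = 1645/14884 = 0.1105.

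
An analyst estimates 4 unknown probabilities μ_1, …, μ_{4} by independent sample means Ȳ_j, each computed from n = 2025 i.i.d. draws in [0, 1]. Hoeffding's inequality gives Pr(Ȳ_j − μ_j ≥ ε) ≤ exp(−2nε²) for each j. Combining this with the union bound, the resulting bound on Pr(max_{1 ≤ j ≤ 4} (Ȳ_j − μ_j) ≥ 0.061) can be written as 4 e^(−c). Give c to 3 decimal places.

Union bound over the 4 events: Pr(max_{1 ≤ j ≤ 4} (Ȳ_j − μ_j) ≥ 0.061) ≤ 4·exp(−2nε²) = 4 exp(−2·2025·0.061²).
So c = 2·2025·0.061² = 15.0701.

15.070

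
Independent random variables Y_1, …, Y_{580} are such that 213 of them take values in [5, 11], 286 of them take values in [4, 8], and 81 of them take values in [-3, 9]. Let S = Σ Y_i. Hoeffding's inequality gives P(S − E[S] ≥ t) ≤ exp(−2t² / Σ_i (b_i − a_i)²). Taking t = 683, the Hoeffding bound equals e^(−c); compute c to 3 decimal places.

39.024

Σ(b_i − a_i)² = 213·6² + 286·4² + 81·12² = 23908.
c = 2t² / 23908 = 2·683² / 23908 = 39.0237.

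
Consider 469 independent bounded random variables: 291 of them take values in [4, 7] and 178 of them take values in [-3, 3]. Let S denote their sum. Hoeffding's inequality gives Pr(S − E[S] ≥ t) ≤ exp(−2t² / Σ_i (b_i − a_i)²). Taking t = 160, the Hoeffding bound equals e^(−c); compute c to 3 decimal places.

Σ(b_i − a_i)² = 291·3² + 178·6² = 9027.
c = 2t² / 9027 = 2·160² / 9027 = 5.6719.

5.672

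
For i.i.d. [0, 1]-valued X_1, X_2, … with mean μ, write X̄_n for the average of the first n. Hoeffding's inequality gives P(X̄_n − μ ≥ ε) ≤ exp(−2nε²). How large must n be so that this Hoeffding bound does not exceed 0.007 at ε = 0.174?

Require exp(−2nε²) ≤ 0.007, i.e. 2nε² ≥ ln(1/0.007) = 4.961845.
So n ≥ 4.961845 / (2·0.174²) = 81.944.
The smallest integer n is 82.

82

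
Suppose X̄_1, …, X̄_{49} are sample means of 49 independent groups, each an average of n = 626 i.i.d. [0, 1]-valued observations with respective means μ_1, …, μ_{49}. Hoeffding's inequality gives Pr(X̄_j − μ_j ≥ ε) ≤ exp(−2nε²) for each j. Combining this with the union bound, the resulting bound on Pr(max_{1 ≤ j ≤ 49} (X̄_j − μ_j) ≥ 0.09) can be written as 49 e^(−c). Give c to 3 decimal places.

Union bound over the 49 events: Pr(max_{1 ≤ j ≤ 49} (X̄_j − μ_j) ≥ 0.09) ≤ 49·exp(−2nε²) = 49 exp(−2·626·0.09²).
So c = 2·626·0.09² = 10.1412.

10.141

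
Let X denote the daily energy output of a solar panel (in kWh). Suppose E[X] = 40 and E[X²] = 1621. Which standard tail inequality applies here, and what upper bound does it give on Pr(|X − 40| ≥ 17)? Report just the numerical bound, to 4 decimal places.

The first two moments determine the variance, so Chebyshev's inequality is the sharpest standard bound available.
Var(X) = E[X²] − (E[X])² = 1621 − 1600 = 21.
Chebyshev's inequality: Pr(|X − μ| ≥ t) ≤ Var(X)/t² = 21/289 = 0.0727.

0.0727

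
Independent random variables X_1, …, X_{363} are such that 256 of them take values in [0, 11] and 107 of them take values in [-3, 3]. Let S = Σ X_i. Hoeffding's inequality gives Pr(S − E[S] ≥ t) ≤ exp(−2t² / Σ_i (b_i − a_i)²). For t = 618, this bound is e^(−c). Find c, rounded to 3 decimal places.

Σ(b_i − a_i)² = 256·11² + 107·6² = 34828.
c = 2t² / 34828 = 2·618² / 34828 = 21.9320.

21.932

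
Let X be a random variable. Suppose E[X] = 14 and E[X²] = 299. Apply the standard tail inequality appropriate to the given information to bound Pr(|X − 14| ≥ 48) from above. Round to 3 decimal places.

0.045

The first two moments determine the variance, so Chebyshev's inequality is the sharpest standard bound available.
Var(X) = E[X²] − (E[X])² = 299 − 196 = 103.
Chebyshev's inequality: Pr(|X − μ| ≥ t) ≤ Var(X)/t² = 103/2304 = 0.0447.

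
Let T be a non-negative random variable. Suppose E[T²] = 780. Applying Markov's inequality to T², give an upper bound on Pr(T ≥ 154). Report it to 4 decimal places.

Since T ≥ 0, the event {T ≥ 154} is the same as {T² ≥ 23716}.
Markov's inequality applied to T² gives Pr(T² ≥ 23716) ≤ E[T²]/23716 = 780/23716 = 0.0329.

0.0329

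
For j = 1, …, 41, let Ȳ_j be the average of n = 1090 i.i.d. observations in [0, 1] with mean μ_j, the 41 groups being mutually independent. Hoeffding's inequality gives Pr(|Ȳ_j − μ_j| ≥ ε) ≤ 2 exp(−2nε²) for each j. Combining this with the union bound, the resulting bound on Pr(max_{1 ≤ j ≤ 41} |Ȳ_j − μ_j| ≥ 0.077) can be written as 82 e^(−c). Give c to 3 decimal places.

Union bound over the 41 events: Pr(max_{1 ≤ j ≤ 41} |Ȳ_j − μ_j| ≥ 0.077) ≤ 41·2·exp(−2nε²) = 82 exp(−2·1090·0.077²).
So c = 2·1090·0.077² = 12.9252.

12.925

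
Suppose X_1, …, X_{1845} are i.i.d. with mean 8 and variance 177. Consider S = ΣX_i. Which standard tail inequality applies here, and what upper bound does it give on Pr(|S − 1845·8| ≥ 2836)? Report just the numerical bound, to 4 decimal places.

0.0406

With mean and variance of each term known, Chebyshev's inequality bounds the deviation of the sum (or sample mean).
Var(S) = n·Var(X_i) = 1845·177 = 326565.
Chebyshev: Pr(|S − 1845·8| ≥ 2836) ≤ Var(S)/2836² = 326565/8042896 = 0.0406.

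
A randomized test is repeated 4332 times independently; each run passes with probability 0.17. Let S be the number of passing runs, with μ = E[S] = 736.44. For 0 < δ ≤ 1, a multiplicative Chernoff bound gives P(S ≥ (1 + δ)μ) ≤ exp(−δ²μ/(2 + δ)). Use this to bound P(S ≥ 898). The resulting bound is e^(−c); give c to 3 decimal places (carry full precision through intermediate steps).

Write 898 = (1 + δ)μ, so δ = 898/736.44 − 1 = 0.2193797…
Then the exponent is δ²μ/(2 + δ) = (898 − μ)² / (μ·(2 + δ)) = 15.969772.

15.970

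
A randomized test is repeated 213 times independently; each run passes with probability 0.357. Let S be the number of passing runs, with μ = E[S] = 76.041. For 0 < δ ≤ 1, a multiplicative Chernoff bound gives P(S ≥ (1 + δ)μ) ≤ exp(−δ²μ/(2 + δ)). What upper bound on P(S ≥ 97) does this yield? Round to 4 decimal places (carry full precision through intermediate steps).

Write 97 = (1 + δ)μ, so δ = 97/76.041 − 1 = 0.2756276…
Then the exponent is δ²μ/(2 + δ) = (97 − μ)² / (μ·(2 + δ)) = 2.538587.
Bound = exp(−2.538587) = 0.07898.

0.0790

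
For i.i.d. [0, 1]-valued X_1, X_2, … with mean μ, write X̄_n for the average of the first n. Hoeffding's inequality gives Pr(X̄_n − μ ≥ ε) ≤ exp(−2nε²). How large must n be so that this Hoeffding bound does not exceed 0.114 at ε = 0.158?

44

Require exp(−2nε²) ≤ 0.114, i.e. 2nε² ≥ ln(1/0.114) = 2.171557.
So n ≥ 2.171557 / (2·0.158²) = 43.494.
The smallest integer n is 44.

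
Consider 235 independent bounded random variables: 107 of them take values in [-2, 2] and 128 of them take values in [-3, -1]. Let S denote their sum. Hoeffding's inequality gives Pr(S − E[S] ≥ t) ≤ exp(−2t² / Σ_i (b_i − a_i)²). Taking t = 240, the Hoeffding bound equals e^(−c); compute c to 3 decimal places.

51.799

Σ(b_i − a_i)² = 107·4² + 128·2² = 2224.
c = 2t² / 2224 = 2·240² / 2224 = 51.7986.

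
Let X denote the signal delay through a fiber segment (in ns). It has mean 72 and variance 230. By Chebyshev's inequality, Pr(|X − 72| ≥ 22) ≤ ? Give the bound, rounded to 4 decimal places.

0.4752

Chebyshev: Pr(|X − μ| ≥ t) ≤ Var(X)/t².
Bound = 230 / 484 = 0.4752.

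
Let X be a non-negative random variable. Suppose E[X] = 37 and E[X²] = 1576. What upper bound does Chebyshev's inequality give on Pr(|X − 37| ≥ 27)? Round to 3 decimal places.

Var(X) = E[X²] − (E[X])² = 1576 − 1369 = 207.
Chebyshev's inequality: Pr(|X − μ| ≥ t) ≤ Var(X)/t² = 207/729 = 0.2840.

0.284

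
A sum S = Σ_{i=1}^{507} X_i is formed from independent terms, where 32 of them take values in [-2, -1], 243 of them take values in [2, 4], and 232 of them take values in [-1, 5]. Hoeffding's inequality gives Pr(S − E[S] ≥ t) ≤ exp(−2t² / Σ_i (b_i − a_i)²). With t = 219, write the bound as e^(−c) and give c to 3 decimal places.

10.252

Σ(b_i − a_i)² = 32·1² + 243·2² + 232·6² = 9356.
c = 2t² / 9356 = 2·219² / 9356 = 10.2525.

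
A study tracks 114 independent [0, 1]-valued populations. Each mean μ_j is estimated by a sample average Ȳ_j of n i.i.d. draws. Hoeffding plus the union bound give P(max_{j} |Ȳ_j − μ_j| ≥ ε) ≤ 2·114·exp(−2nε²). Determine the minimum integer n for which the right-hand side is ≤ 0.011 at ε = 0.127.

309

Need 2·114·exp(−2nε²) ≤ 0.011, i.e. exp(−2nε²) ≤ 0.011/228.
So 2nε² ≥ ln(228/0.011) = 9.939206.
Hence n ≥ 9.939206/(2·0.127²) = 308.116.
The smallest integer n is 309.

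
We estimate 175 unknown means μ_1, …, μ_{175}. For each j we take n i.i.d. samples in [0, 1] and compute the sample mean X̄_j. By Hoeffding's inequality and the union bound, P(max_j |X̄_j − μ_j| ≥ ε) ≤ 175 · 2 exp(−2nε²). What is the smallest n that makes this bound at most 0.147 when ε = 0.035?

Need 2·175·exp(−2nε²) ≤ 0.147, i.e. exp(−2nε²) ≤ 0.147/350.
So 2nε² ≥ ln(350/0.147) = 7.775256.
Hence n ≥ 7.775256/(2·0.035²) = 3173.574.
The smallest integer n is 3174.

3174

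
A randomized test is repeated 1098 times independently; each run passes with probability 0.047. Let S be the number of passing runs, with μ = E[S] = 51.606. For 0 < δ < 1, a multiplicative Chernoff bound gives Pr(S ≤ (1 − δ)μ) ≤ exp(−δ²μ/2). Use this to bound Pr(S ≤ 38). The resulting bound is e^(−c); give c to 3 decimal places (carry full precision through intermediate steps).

Write 38 = (1 − δ)μ, so δ = 1 − 38/51.606 = 0.2636515…
Then the exponent is δ²μ/2 = (μ − 38)²/(2μ) = 1.793621.

1.794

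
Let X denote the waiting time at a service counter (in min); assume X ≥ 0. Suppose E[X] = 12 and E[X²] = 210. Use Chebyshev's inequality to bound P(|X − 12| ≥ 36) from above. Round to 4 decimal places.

0.0509

Var(X) = E[X²] − (E[X])² = 210 − 144 = 66.
Chebyshev's inequality: P(|X − μ| ≥ t) ≤ Var(X)/t² = 66/1296 = 0.0509.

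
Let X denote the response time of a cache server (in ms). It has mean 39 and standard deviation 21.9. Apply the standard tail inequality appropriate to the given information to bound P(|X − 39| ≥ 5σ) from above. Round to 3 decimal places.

Mean and variance are known, so Chebyshev's inequality applies.
Chebyshev: P(|X − μ| ≥ t) ≤ Var(X)/t².
Var(X) = σ² = 21.9² = 479.61.
t = 5·21.9 = 109.5.
Bound = 479.61 / 11990.25 = 0.0400.

0.040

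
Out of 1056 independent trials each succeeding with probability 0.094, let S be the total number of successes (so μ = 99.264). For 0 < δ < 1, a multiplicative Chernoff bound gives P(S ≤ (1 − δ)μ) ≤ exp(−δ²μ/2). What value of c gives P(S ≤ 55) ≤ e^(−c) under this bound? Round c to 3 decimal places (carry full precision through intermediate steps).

Write 55 = (1 − δ)μ, so δ = 1 − 55/99.264 = 0.445922…
Then the exponent is δ²μ/2 = (μ − 55)²/(2μ) = 9.869145.

9.869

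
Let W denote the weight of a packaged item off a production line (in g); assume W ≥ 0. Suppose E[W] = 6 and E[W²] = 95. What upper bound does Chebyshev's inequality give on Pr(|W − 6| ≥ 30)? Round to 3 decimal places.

Var(W) = E[W²] − (E[W])² = 95 − 36 = 59.
Chebyshev's inequality: Pr(|W − μ| ≥ t) ≤ Var(W)/t² = 59/900 = 0.0656.

0.066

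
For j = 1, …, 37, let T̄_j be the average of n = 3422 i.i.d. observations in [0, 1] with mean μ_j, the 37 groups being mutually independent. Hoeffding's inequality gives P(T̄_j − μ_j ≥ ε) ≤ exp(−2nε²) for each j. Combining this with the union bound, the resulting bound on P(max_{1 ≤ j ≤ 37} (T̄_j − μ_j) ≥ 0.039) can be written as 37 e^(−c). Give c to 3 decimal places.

10.410

Union bound over the 37 events: P(max_{1 ≤ j ≤ 37} (T̄_j − μ_j) ≥ 0.039) ≤ 37·exp(−2nε²) = 37 exp(−2·3422·0.039²).
So c = 2·3422·0.039² = 10.4097.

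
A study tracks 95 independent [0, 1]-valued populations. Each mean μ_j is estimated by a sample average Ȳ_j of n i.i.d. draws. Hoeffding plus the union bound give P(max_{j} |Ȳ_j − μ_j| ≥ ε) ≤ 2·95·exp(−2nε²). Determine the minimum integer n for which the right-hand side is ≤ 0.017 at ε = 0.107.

Need 2·95·exp(−2nε²) ≤ 0.017, i.e. exp(−2nε²) ≤ 0.017/190.
So 2nε² ≥ ln(190/0.017) = 9.321566.
Hence n ≥ 9.321566/(2·0.107²) = 407.091.
The smallest integer n is 408.

408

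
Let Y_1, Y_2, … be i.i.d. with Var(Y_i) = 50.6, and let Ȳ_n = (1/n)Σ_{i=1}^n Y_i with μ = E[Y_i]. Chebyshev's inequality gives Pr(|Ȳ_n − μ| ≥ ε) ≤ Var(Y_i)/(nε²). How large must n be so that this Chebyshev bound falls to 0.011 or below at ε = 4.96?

Require 50.6/(n·4.96²) ≤ 0.011, i.e. n ≥ 50.6/(0.011·4.96²) = 186.980.
The smallest integer n is 187.

187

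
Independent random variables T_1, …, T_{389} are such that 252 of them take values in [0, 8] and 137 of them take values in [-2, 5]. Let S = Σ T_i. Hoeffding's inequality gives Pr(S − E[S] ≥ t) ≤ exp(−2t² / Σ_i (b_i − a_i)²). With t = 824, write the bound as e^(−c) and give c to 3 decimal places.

Σ(b_i − a_i)² = 252·8² + 137·7² = 22841.
c = 2t² / 22841 = 2·824² / 22841 = 59.4524.

59.452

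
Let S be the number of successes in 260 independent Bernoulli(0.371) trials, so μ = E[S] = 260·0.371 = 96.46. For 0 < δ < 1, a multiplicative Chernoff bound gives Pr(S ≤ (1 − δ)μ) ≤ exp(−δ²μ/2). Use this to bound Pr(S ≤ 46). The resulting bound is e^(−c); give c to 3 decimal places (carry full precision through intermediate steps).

13.198

Write 46 = (1 − δ)μ, so δ = 1 − 46/96.46 = 0.5231184…
Then the exponent is δ²μ/2 = (μ − 46)²/(2μ) = 13.198277.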